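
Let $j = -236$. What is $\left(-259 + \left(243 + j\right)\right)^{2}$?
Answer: $63504$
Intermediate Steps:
$\left(-259 + \left(243 + j\right)\right)^{2} = \left(-259 + \left(243 - 236\right)\right)^{2} = \left(-259 + 7\right)^{2} = \left(-252\right)^{2} = 63504$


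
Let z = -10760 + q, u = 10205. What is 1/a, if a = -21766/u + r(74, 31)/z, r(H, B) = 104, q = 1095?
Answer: -19726265/42285942 ≈ -0.46650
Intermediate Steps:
z = -9665 (z = -10760 + 1095 = -9665)
a = -42285942/19726265 (a = -21766/10205 + 104/(-9665) = -21766*1/10205 + 104*(-1/9665) = -21766/10205 - 104/9665 = -42285942/19726265 ≈ -2.1436)
1/a = 1/(-42285942/19726265) = -19726265/42285942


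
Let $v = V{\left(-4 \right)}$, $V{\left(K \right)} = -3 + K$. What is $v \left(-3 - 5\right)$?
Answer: $56$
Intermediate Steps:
$v = -7$ ($v = -3 - 4 = -7$)
$v \left(-3 - 5\right) = - 7 \left(-3 - 5\right) = \left(-7\right) \left(-8\right) = 56$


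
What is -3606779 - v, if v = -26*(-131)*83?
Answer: -3889477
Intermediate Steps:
v = 282698 (v = 3406*83 = 282698)
-3606779 - v = -3606779 - 1*282698 = -3606779 - 282698 = -3889477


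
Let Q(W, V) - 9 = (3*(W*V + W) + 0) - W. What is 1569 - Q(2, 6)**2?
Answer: -832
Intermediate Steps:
Q(W, V) = 9 + 2*W + 3*V*W (Q(W, V) = 9 + ((3*(W*V + W) + 0) - W) = 9 + ((3*(V*W + W) + 0) - W) = 9 + ((3*(W + V*W) + 0) - W) = 9 + (((3*W + 3*V*W) + 0) - W) = 9 + ((3*W + 3*V*W) - W) = 9 + (2*W + 3*V*W) = 9 + 2*W + 3*V*W)
1569 - Q(2, 6)**2 = 1569 - (9 + 2*2 + 3*6*2)**2 = 1569 - (9 + 4 + 36)**2 = 1569 - 1*49**2 = 1569 - 1*2401 = 1569 - 2401 = -832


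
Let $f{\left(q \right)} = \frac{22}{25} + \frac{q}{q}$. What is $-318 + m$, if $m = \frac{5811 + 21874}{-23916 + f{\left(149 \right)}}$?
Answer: $- \frac{190809379}{597853} \approx -319.16$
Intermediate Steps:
$f{\left(q \right)} = \frac{47}{25}$ ($f{\left(q \right)} = 22 \cdot \frac{1}{25} + 1 = \frac{22}{25} + 1 = \frac{47}{25}$)
$m = - \frac{692125}{597853}$ ($m = \frac{5811 + 21874}{-23916 + \frac{47}{25}} = \frac{27685}{- \frac{597853}{25}} = 27685 \left(- \frac{25}{597853}\right) = - \frac{692125}{597853} \approx -1.1577$)
$-318 + m = -318 - \frac{692125}{597853} = - \frac{190809379}{597853}$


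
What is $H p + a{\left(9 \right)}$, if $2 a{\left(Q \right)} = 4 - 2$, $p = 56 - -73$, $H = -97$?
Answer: $-12512$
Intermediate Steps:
$p = 129$ ($p = 56 + 73 = 129$)
$a{\left(Q \right)} = 1$ ($a{\left(Q \right)} = \frac{4 - 2}{2} = \frac{1}{2} \cdot 2 = 1$)
$H p + a{\left(9 \right)} = \left(-97\right) 129 + 1 = -12513 + 1 = -12512$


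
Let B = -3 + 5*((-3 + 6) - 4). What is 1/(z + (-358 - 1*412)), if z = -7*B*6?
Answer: -1/434 ≈ -0.0023041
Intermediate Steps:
B = -8 (B = -3 + 5*(3 - 4) = -3 + 5*(-1) = -3 - 5 = -8)
z = 336 (z = -7*(-8)*6 = 56*6 = 336)
1/(z + (-358 - 1*412)) = 1/(336 + (-358 - 1*412)) = 1/(336 + (-358 - 412)) = 1/(336 - 770) = 1/(-434) = -1/434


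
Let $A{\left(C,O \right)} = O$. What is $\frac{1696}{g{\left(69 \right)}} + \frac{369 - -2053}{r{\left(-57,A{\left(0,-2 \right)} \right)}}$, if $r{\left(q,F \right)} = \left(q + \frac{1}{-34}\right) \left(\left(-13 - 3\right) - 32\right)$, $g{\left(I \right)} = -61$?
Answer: $- \frac{5458103}{202764} \approx -26.918$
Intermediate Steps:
$r{\left(q,F \right)} = \frac{24}{17} - 48 q$ ($r{\left(q,F \right)} = \left(q - \frac{1}{34}\right) \left(\left(-13 - 3\right) - 32\right) = \left(- \frac{1}{34} + q\right) \left(-16 - 32\right) = \left(- \frac{1}{34} + q\right) \left(-48\right) = \frac{24}{17} - 48 q$)
$\frac{1696}{g{\left(69 \right)}} + \frac{369 - -2053}{r{\left(-57,A{\left(0,-2 \right)} \right)}} = \frac{1696}{-61} + \frac{369 - -2053}{\frac{24}{17} - -2736} = 1696 \left(- \frac{1}{61}\right) + \frac{369 + 2053}{\frac{24}{17} + 2736} = - \frac{1696}{61} + \frac{2422}{\frac{46536}{17}} = - \frac{1696}{61} + 2422 \cdot \frac{17}{46536} = - \frac{1696}{61} + \frac{2941}{3324} = - \frac{5458103}{202764}$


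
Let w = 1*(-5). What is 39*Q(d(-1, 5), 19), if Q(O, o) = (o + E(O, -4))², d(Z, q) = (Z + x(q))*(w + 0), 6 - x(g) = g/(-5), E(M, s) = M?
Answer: 4719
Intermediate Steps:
w = -5
x(g) = 6 + g/5 (x(g) = 6 - g/(-5) = 6 - g*(-1)/5 = 6 - (-1)*g/5 = 6 + g/5)
d(Z, q) = -30 - q - 5*Z (d(Z, q) = (Z + (6 + q/5))*(-5 + 0) = (6 + Z + q/5)*(-5) = -30 - q - 5*Z)
Q(O, o) = (O + o)² (Q(O, o) = (o + O)² = (O + o)²)
39*Q(d(-1, 5), 19) = 39*((-30 - 1*5 - 5*(-1)) + 19)² = 39*((-30 - 5 + 5) + 19)² = 39*(-30 + 19)² = 39*(-11)² = 39*121 = 4719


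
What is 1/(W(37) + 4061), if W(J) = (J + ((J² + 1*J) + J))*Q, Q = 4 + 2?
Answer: 1/12941 ≈ 7.7274e-5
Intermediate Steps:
Q = 6
W(J) = 6*J² + 18*J (W(J) = (J + ((J² + 1*J) + J))*6 = (J + ((J² + J) + J))*6 = (J + ((J + J²) + J))*6 = (J + (J² + 2*J))*6 = (J² + 3*J)*6 = 6*J² + 18*J)
1/(W(37) + 4061) = 1/(6*37*(3 + 37) + 4061) = 1/(6*37*40 + 4061) = 1/(8880 + 4061) = 1/12941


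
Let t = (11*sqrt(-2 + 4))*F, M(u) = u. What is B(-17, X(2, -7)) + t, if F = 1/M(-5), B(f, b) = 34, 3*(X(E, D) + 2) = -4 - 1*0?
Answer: 34 - 11*sqrt(2)/5 ≈ 30.889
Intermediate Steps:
X(E, D) = -10/3 (X(E, D) = -2 + (-4 - 1*0)/3 = -2 + (-4 + 0)/3 = -2 + (1/3)*(-4) = -2 - 4/3 = -10/3)
F = -1/5 (F = 1/(-5) = -1/5 ≈ -0.20000)
t = -11*sqrt(2)/5 (t = (11*sqrt(-2 + 4))*(-1/5) = (11*sqrt(2))*(-1/5) = -11*sqrt(2)/5 ≈ -3.1113)
B(-17, X(2, -7)) + t = 34 - 11*sqrt(2)/5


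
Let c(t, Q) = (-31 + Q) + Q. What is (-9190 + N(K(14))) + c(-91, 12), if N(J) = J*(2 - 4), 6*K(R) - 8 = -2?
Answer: -9199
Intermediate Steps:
K(R) = 1 (K(R) = 4/3 + (⅙)*(-2) = 4/3 - ⅓ = 1)
N(J) = -2*J (N(J) = J*(-2) = -2*J)
c(t, Q) = -31 + 2*Q
(-9190 + N(K(14))) + c(-91, 12) = (-9190 - 2*1) + (-31 + 2*12) = (-9190 - 2) + (-31 + 24) = -9192 - 7 = -9199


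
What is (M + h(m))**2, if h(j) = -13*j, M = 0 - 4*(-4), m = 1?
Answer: 9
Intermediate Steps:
M = 16 (M = 0 + 16 = 16)
(M + h(m))**2 = (16 - 13*1)**2 = (16 - 13)**2 = 3**2 = 9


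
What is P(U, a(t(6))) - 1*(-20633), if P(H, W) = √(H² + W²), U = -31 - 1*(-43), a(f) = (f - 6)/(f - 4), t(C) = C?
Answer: 20645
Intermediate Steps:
a(f) = (-6 + f)/(-4 + f)
U = 12 (U = -31 + 43 = 12)
P(U, a(t(6))) - 1*(-20633) = √(12² + ((-6 + 6)/(-4 + 6))²) - 1*(-20633) = √(144 + (0/2)²) + 20633 = √(144 + ((½)*0)²) + 20633 = √(144 + 0²) + 20633 = √(144 + 0) + 20633 = √144 + 20633 = 12 + 20633 = 20645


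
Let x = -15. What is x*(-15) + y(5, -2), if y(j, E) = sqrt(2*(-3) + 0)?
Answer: 225 + I*sqrt(6) ≈ 225.0 + 2.4495*I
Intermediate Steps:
y(j, E) = I*sqrt(6) (y(j, E) = sqrt(-6 + 0) = sqrt(-6) = I*sqrt(6))
x*(-15) + y(5, -2) = -15*(-15) + I*sqrt(6) = 225 + I*sqrt(6)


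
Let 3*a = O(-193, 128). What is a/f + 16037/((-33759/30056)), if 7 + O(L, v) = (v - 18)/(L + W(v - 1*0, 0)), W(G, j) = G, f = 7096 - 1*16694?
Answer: -60142073904139/4212245466 ≈ -14278.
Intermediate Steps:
f = -9598 (f = 7096 - 16694 = -9598)
O(L, v) = -7 + (-18 + v)/(L + v) (O(L, v) = -7 + (v - 18)/(L + (v - 1*0)) = -7 + (-18 + v)/(L + (v + 0)) = -7 + (-18 + v)/(L + v))
a = -113/39 (a = ((-18 - 7*(-193) - 6*128)/(-193 + 128))/3 = ((-18 + 1351 - 768)/(-65))/3 = (-1/65*565)/3 = (1/3)*(-113/13) = -113/39 ≈ -2.8974)
a/f + 16037/((-33759/30056)) = -113/39/(-9598) + 16037/((-33759/30056)) = -113/39*(-1/9598) + 16037/((-33759*1/30056)) = 113/374322 + 16037/(-33759/30056) = 113/374322 + 16037*(-30056/33759) = 113/374322 - 482008072/33759 = -60142073904139/4212245466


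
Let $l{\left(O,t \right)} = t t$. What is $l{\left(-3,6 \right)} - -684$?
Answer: $720$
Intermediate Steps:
$l{\left(O,t \right)} = t^{2}$
$l{\left(-3,6 \right)} - -684 = 6^{2} - -684 = 36 + 684 = 720$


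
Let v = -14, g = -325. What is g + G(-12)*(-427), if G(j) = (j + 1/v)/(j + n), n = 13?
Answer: 9659/2 ≈ 4829.5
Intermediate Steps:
G(j) = (-1/14 + j)/(13 + j) (G(j) = (j + 1/(-14))/(j + 13) = (j - 1/14)/(13 + j) = (-1/14 + j)/(13 + j))
g + G(-12)*(-427) = -325 + ((-1/14 - 12)/(13 - 12))*(-427) = -325 + (-169/14/1)*(-427) = -325 + (1*(-169/14))*(-427) = -325 - 169/14*(-427) = -325 + 10309/2 = 9659/2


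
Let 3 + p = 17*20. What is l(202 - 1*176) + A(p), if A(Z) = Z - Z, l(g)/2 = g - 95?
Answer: -138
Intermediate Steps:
l(g) = -190 + 2*g (l(g) = 2*(g - 95) = 2*(-95 + g) = -190 + 2*g)
p = 337 (p = -3 + 17*20 = -3 + 340 = 337)
A(Z) = 0
l(202 - 1*176) + A(p) = (-190 + 2*(202 - 1*176)) + 0 = (-190 + 2*(202 - 176)) + 0 = (-190 + 2*26) + 0 = (-190 + 52) + 0 = -138 + 0 = -138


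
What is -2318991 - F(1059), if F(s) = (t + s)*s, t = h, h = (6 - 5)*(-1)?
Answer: -3439413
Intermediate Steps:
h = -1 (h = 1*(-1) = -1)
t = -1
F(s) = s*(-1 + s) (F(s) = (-1 + s)*s = s*(-1 + s))
-2318991 - F(1059) = -2318991 - 1059*(-1 + 1059) = -2318991 - 1059*1058 = -2318991 - 1*1120422 = -2318991 - 1120422 = -3439413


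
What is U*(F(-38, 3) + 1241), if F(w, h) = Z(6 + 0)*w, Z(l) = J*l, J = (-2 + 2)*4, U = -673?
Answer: -835193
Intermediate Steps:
J = 0 (J = 0*4 = 0)
Z(l) = 0 (Z(l) = 0*l = 0)
F(w, h) = 0 (F(w, h) = 0*w = 0)
U*(F(-38, 3) + 1241) = -673*(0 + 1241) = -673*1241 = -835193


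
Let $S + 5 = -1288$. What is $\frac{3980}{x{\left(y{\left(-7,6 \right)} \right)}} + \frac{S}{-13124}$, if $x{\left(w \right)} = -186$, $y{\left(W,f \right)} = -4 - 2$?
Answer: $- \frac{25996511}{1220532} \approx -21.299$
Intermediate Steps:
$y{\left(W,f \right)} = -6$ ($y{\left(W,f \right)} = -4 - 2 = -6$)
$S = -1293$ ($S = -5 - 1288 = -1293$)
$\frac{3980}{x{\left(y{\left(-7,6 \right)} \right)}} + \frac{S}{-13124} = \frac{3980}{-186} - \frac{1293}{-13124} = 3980 \left(- \frac{1}{186}\right) - - \frac{1293}{13124} = - \frac{1990}{93} + \frac{1293}{13124} = - \frac{25996511}{1220532}$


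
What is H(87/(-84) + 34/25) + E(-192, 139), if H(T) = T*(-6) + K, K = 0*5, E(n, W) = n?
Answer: -67881/350 ≈ -193.95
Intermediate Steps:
K = 0
H(T) = -6*T (H(T) = T*(-6) + 0 = -6*T + 0 = -6*T)
H(87/(-84) + 34/25) + E(-192, 139) = -6*(87/(-84) + 34/25) - 192 = -6*(87*(-1/84) + 34*(1/25)) - 192 = -6*(-29/28 + 34/25) - 192 = -6*227/700 - 192 = -681/350 - 192 = -67881/350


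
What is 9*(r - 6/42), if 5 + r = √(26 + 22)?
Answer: -324/7 + 36*√3 ≈ 16.068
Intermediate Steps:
r = -5 + 4*√3 (r = -5 + √(26 + 22) = -5 + √48 = -5 + 4*√3 ≈ 1.9282)
9*(r - 6/42) = 9*((-5 + 4*√3) - 6/42) = 9*((-5 + 4*√3) - 6*1/42) = 9*((-5 + 4*√3) - ⅐) = 9*(-36/7 + 4*√3) = -324/7 + 36*√3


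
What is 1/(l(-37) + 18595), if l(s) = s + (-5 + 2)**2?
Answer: 1/18567 ≈ 5.3859e-5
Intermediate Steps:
l(s) = 9 + s (l(s) = s + (-3)**2 = s + 9 = 9 + s)
1/(l(-37) + 18595) = 1/((9 - 37) + 18595) = 1/(-28 + 18595) = 1/18567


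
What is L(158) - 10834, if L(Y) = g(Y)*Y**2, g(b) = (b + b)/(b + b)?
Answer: 14130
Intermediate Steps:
g(b) = 1 (g(b) = (2*b)/((2*b)) = (2*b)*(1/(2*b)) = 1)
L(Y) = Y**2 (L(Y) = 1*Y**2 = Y**2)
L(158) - 10834 = 158**2 - 10834 = 24964 - 10834 = 14130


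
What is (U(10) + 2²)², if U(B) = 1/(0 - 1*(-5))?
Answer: 441/25 ≈ 17.640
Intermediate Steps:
U(B) = ⅕ (U(B) = 1/(0 + 5) = 1/5 = ⅕)
(U(10) + 2²)² = (⅕ + 2²)² = (⅕ + 4)² = (21/5)² = 441/25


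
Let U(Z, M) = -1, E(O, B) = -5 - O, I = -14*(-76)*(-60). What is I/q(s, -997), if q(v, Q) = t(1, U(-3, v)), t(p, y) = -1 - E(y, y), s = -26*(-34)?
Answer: -21280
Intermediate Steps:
I = -63840 (I = 1064*(-60) = -63840)
s = 884
t(p, y) = 4 + y (t(p, y) = -1 - (-5 - y) = -1 + (5 + y) = 4 + y)
q(v, Q) = 3 (q(v, Q) = 4 - 1 = 3)
I/q(s, -997) = -63840/3 = -63840*1/3 = -21280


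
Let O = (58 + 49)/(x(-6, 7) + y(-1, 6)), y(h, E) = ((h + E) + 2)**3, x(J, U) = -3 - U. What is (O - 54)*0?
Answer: 0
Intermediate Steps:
y(h, E) = (2 + E + h)**3 (y(h, E) = ((E + h) + 2)**3 = (2 + E + h)**3)
O = 107/333 (O = (58 + 49)/((-3 - 1*7) + (2 + 6 - 1)**3) = 107/((-3 - 7) + 7**3) = 107/(-10 + 343) = 107/333 ≈ 0.32132)
(O - 54)*0 = (107/333 - 54)*0 = -17875/333*0 = 0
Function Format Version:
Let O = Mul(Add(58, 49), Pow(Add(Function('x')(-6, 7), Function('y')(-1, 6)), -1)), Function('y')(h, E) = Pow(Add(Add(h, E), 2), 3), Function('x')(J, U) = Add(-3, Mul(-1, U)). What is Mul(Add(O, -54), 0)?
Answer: 0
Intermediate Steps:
Function('y')(h, E) = Pow(Add(2, E, h), 3) (Function('y')(h, E) = Pow(Add(Add(E, h), 2), 3) = Pow(Add(2, E, h), 3))
O = Rational(107, 333) (O = Mul(Add(58, 49), Pow(Add(Add(-3, Mul(-1, 7)), Pow(Add(2, 6, -1), 3)), -1)) = Mul(107, Pow(Add(Add(-3, -7), Pow(7, 3)), -1)) = Mul(107, Pow(Add(-10, 343), -1)) = Mul(107, Pow(333, -1)) = Mul(107, Rational(1, 333)) = Rational(107, 333) ≈ 0.32132)
Mul(Add(O, -54), 0) = Mul(Add(Rational(107, 333), -54), 0) = Mul(Rational(-17875, 333), 0) = 0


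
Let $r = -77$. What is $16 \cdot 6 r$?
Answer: $-7392$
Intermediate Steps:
$16 \cdot 6 r = 16 \cdot 6 \left(-77\right) = 96 \left(-77\right) = -7392$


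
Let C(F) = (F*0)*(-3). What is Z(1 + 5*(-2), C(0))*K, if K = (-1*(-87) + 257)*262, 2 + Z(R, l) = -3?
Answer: -450640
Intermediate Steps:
C(F) = 0 (C(F) = 0*(-3) = 0)
Z(R, l) = -5 (Z(R, l) = -2 - 3 = -5)
K = 90128 (K = (87 + 257)*262 = 344*262 = 90128)
Z(1 + 5*(-2), C(0))*K = -5*90128 = -450640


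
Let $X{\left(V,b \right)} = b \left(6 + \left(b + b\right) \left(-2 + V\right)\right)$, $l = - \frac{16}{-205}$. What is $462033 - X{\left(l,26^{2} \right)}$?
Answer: $\frac{453982373}{205} \approx 2.2145 \cdot 10^{6}$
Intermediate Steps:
$l = \frac{16}{205}$ ($l = \left(-16\right) \left(- \frac{1}{205}\right) = \frac{16}{205} \approx 0.078049$)
$X{\left(V,b \right)} = b \left(6 + 2 b \left(-2 + V\right)\right)$
$462033 - X{\left(l,26^{2} \right)} = 462033 - 2 \cdot 26^{2} \left(3 - 2 \cdot 26^{2} + \frac{16 \cdot 26^{2}}{205}\right) = 462033 - 2 \cdot 676 \left(3 - 1352 + \frac{16}{205} \cdot 676\right) = 462033 - 2 \cdot 676 \left(3 - 1352 + \frac{10816}{205}\right) = 462033 - 2 \cdot 676 \left(- \frac{265729}{205}\right) = 462033 - - \frac{359265608}{205} = 462033 + \frac{359265608}{205} = \frac{453982373}{205}$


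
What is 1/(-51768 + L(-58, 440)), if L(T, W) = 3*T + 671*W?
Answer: 1/243298 ≈ 4.1102e-6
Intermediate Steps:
1/(-51768 + L(-58, 440)) = 1/(-51768 + (3*(-58) + 671*440)) = 1/(-51768 + (-174 + 295240)) = 1/(-51768 + 295066) = 1/243298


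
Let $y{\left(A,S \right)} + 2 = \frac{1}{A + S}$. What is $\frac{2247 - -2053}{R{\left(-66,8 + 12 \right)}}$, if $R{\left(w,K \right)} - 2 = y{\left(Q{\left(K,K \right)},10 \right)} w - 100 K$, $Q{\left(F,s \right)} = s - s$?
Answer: $- \frac{21500}{9363} \approx -2.2963$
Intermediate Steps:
$Q{\left(F,s \right)} = 0$
$y{\left(A,S \right)} = -2 + \frac{1}{A + S}$
$R{\left(w,K \right)} = 2 - 100 K - \frac{19 w}{10}$ ($R{\left(w,K \right)} = 2 - \left(100 K - \frac{1 - 0 - 20}{0 + 10} w\right) = 2 - \left(100 K - \frac{1 + 0 - 20}{10} w\right) = 2 - \left(100 K - \frac{1}{10} \left(-19\right) w\right) = 2 - \left(100 K + \frac{19 w}{10}\right) = 2 - 100 K - \frac{19 w}{10}$)
$\frac{2247 - -2053}{R{\left(-66,8 + 12 \right)}} = \frac{2247 - -2053}{2 - 100 \left(8 + 12\right) - - \frac{627}{5}} = \frac{2247 + 2053}{2 - 2000 + \frac{627}{5}} = \frac{4300}{2 - 2000 + \frac{627}{5}} = \frac{4300}{- \frac{9363}{5}} = 4300 \left(- \frac{5}{9363}\right) = - \frac{21500}{9363}$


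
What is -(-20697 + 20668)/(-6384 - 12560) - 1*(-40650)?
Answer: 770073571/18944 ≈ 40650.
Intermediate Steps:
-(-20697 + 20668)/(-6384 - 12560) - 1*(-40650) = -(-29)/(-18944) + 40650 = -(-29)*(-1)/18944 + 40650 = -1*29/18944 + 40650 = -29/18944 + 40650 = 770073571/18944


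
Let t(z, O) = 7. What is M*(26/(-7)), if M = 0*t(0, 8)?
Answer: 0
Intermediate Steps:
M = 0 (M = 0*7 = 0)
M*(26/(-7)) = 0*(26/(-7)) = 0*(26*(-1/7)) = 0*(-26/7) = 0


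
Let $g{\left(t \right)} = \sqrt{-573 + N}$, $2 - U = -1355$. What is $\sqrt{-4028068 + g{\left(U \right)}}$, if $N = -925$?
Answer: $\sqrt{-4028068 + i \sqrt{1498}} \approx 0.01 + 2007.0 i$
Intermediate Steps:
$U = 1357$ ($U = 2 - -1355 = 2 + 1355 = 1357$)
$g{\left(t \right)} = i \sqrt{1498}$ ($g{\left(t \right)} = \sqrt{-573 - 925} = \sqrt{-1498} = i \sqrt{1498}$)
$\sqrt{-4028068 + g{\left(U \right)}} = \sqrt{-4028068 + i \sqrt{1498}}$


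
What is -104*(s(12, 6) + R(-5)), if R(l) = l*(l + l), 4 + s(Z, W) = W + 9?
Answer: -6344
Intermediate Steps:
s(Z, W) = 5 + W (s(Z, W) = -4 + (W + 9) = -4 + (9 + W) = 5 + W)
R(l) = 2*l² (R(l) = l*(2*l) = 2*l²)
-104*(s(12, 6) + R(-5)) = -104*((5 + 6) + 2*(-5)²) = -104*(11 + 2*25) = -104*(11 + 50) = -104*61 = -6344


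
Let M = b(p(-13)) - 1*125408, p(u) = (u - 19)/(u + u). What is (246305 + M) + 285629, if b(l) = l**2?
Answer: 68703150/169 ≈ 4.0653e+5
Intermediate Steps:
p(u) = (-19 + u)/(2*u) (p(u) = (-19 + u)/((2*u)) = (-19 + u)*(1/(2*u)) = (-19 + u)/(2*u))
M = -21193696/169 (M = ((1/2)*(-19 - 13)/(-13))**2 - 1*125408 = ((1/2)*(-1/13)*(-32))**2 - 125408 = (16/13)**2 - 125408 = 256/169 - 125408 = -21193696/169 ≈ -1.2541e+5)
(246305 + M) + 285629 = (246305 - 21193696/169) + 285629 = 20431849/169 + 285629 = 68703150/169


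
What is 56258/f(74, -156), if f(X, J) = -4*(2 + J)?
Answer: 28129/308 ≈ 91.328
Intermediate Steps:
f(X, J) = -8 - 4*J
56258/f(74, -156) = 56258/(-8 - 4*(-156)) = 56258/(-8 + 624) = 56258/616 = 56258*(1/616) = 28129/308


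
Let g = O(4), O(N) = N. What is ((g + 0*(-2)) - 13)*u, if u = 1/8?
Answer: -9/8 ≈ -1.1250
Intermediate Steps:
g = 4
u = ⅛ ≈ 0.12500
((g + 0*(-2)) - 13)*u = ((4 + 0*(-2)) - 13)*(⅛) = ((4 + 0) - 13)*(⅛) = (4 - 13)*(⅛) = -9*⅛ = -9/8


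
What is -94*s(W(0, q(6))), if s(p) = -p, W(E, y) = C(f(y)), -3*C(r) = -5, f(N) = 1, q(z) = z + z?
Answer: 470/3 ≈ 156.67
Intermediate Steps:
q(z) = 2*z
C(r) = 5/3 (C(r) = -⅓*(-5) = 5/3)
W(E, y) = 5/3
-94*s(W(0, q(6))) = -(-94)*5/3 = -94*(-5/3) = 470/3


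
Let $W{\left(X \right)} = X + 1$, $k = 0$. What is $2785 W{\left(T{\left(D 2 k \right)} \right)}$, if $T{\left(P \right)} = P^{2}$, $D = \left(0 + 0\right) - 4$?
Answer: $2785$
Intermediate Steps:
$D = -4$ ($D = 0 - 4 = -4$)
$W{\left(X \right)} = 1 + X$
$2785 W{\left(T{\left(D 2 k \right)} \right)} = 2785 \left(1 + \left(\left(-4\right) 2 \cdot 0\right)^{2}\right) = 2785 \left(1 + \left(\left(-8\right) 0\right)^{2}\right) = 2785 \left(1 + 0^{2}\right) = 2785 \left(1 + 0\right) = 2785 \cdot 1 = 2785$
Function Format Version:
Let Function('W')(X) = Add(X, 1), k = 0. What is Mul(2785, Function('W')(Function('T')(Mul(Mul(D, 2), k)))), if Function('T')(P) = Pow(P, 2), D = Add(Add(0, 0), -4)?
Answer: 2785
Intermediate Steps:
D = -4 (D = Add(0, -4) = -4)
Function('W')(X) = Add(1, X)
Mul(2785, Function('W')(Function('T')(Mul(Mul(D, 2), k)))) = Mul(2785, Add(1, Pow(Mul(Mul(-4, 2), 0), 2))) = Mul(2785, Add(1, Pow(Mul(-8, 0), 2))) = Mul(2785, Add(1, Pow(0, 2))) = Mul(2785, Add(1, 0)) = Mul(2785, 1) = 2785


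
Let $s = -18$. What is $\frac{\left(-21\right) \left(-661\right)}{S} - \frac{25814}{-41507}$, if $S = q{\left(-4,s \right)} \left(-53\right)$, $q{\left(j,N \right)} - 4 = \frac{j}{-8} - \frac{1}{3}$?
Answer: $- \frac{3422748452}{54996775} \approx -62.235$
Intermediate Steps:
$q{\left(j,N \right)} = \frac{11}{3} - \frac{j}{8}$ ($q{\left(j,N \right)} = 4 + \left(\frac{j}{-8} - \frac{1}{3}\right) = 4 + \left(j \left(- \frac{1}{8}\right) - \frac{1}{3}\right) = 4 - \left(\frac{1}{3} + \frac{j}{8}\right) = \frac{11}{3} - \frac{j}{8}$)
$S = - \frac{1325}{6}$ ($S = \left(\frac{11}{3} - - \frac{1}{2}\right) \left(-53\right) = \left(\frac{11}{3} + \frac{1}{2}\right) \left(-53\right) = \frac{25}{6} \left(-53\right) = - \frac{1325}{6} \approx -220.83$)
$\frac{\left(-21\right) \left(-661\right)}{S} - \frac{25814}{-41507} = \frac{\left(-21\right) \left(-661\right)}{- \frac{1325}{6}} - \frac{25814}{-41507} = 13881 \left(- \frac{6}{1325}\right) - - \frac{25814}{41507} = - \frac{83286}{1325} + \frac{25814}{41507} = - \frac{3422748452}{54996775}$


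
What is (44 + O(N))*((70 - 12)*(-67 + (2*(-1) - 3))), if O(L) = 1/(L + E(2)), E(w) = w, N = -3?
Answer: -179568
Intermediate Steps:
O(L) = 1/(2 + L) (O(L) = 1/(L + 2) = 1/(2 + L))
(44 + O(N))*((70 - 12)*(-67 + (2*(-1) - 3))) = (44 + 1/(2 - 3))*((70 - 12)*(-67 + (2*(-1) - 3))) = (44 + 1/(-1))*(58*(-67 + (-2 - 3))) = (44 - 1)*(58*(-67 - 5)) = 43*(58*(-72)) = 43*(-4176) = -179568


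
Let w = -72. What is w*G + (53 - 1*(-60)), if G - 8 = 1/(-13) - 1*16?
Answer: 9029/13 ≈ 694.54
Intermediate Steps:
G = -105/13 (G = 8 + (1/(-13) - 1*16) = 8 + (-1/13 - 16) = 8 - 209/13 = -105/13 ≈ -8.0769)
w*G + (53 - 1*(-60)) = -72*(-105/13) + (53 - 1*(-60)) = 7560/13 + (53 + 60) = 7560/13 + 113 = 9029/13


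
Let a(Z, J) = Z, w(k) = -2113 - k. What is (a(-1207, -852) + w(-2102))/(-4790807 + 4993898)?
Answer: -58/9671 ≈ -0.0059973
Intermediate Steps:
(a(-1207, -852) + w(-2102))/(-4790807 + 4993898) = (-1207 + (-2113 - 1*(-2102)))/(-4790807 + 4993898) = (-1207 + (-2113 + 2102))/203091 = (-1207 - 11)*(1/203091) = -1218*1/203091 = -58/9671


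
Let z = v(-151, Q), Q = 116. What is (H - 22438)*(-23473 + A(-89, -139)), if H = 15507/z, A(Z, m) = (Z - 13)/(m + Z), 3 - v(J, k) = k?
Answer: 2275383198957/4294 ≈ 5.2990e+8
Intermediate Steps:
v(J, k) = 3 - k
z = -113 (z = 3 - 1*116 = 3 - 116 = -113)
A(Z, m) = (-13 + Z)/(Z + m)
H = -15507/113 (H = 15507/(-113) = 15507*(-1/113) = -15507/113 ≈ -137.23)
(H - 22438)*(-23473 + A(-89, -139)) = (-15507/113 - 22438)*(-23473 + (-13 - 89)/(-89 - 139)) = -2551001*(-23473 - 102/(-228))/113 = -2551001*(-23473 - 1/228*(-102))/113 = -2551001*(-23473 + 17/38)/113 = -2551001/113*(-891957/38) = 2275383198957/4294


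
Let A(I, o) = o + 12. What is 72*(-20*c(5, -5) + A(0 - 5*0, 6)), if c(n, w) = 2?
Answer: -1584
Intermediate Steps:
A(I, o) = 12 + o
72*(-20*c(5, -5) + A(0 - 5*0, 6)) = 72*(-20*2 + (12 + 6)) = 72*(-40 + 18) = 72*(-22) = -1584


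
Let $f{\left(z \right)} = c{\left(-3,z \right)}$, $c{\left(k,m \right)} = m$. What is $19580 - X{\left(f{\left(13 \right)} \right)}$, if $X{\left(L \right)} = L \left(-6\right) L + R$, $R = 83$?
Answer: $20511$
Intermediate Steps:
$f{\left(z \right)} = z$
$X{\left(L \right)} = 83 - 6 L^{2}$ ($X{\left(L \right)} = L \left(-6\right) L + 83 = - 6 L L + 83 = - 6 L^{2} + 83 = 83 - 6 L^{2}$)
$19580 - X{\left(f{\left(13 \right)} \right)} = 19580 - \left(83 - 6 \cdot 13^{2}\right) = 19580 - \left(83 - 1014\right) = 19580 - -931 = 19580 + 931 = 20511$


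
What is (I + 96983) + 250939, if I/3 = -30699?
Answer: 255825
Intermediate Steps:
I = -92097 (I = 3*(-30699) = -92097)
(I + 96983) + 250939 = (-92097 + 96983) + 250939 = 4886 + 250939 = 255825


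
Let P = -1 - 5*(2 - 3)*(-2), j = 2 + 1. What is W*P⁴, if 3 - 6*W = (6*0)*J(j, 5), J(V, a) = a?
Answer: 14641/2 ≈ 7320.5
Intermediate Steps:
j = 3
P = -11 (P = -1 - 5*(-1)*(-2) = -1 + 5*(-2) = -1 - 10 = -11)
W = ½ (W = ½ - 6*0*5/6 = ½ - 0*5 = ½ - ⅙*0 = ½ + 0 = ½ ≈ 0.50000)
W*P⁴ = (½)*(-11)⁴ = (½)*14641 = 14641/2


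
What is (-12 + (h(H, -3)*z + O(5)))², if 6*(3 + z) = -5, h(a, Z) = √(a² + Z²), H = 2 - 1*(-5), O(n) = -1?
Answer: 18383/18 + 299*√58/3 ≈ 1780.3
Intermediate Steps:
H = 7 (H = 2 + 5 = 7)
h(a, Z) = √(Z² + a²)
z = -23/6 (z = -3 + (⅙)*(-5) = -3 - ⅚ = -23/6 ≈ -3.8333)
(-12 + (h(H, -3)*z + O(5)))² = (-12 + (√((-3)² + 7²)*(-23/6) - 1))² = (-12 + (√(9 + 49)*(-23/6) - 1))² = (-12 + (√58*(-23/6) - 1))² = (-12 + (-23*√58/6 - 1))² = (-12 + (-1 - 23*√58/6))² = (-13 - 23*√58/6)²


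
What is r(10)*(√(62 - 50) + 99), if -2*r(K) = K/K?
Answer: -99/2 - √3 ≈ -51.232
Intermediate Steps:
r(K) = -½ (r(K) = -K/(2*K) = -½*1 = -½)
r(10)*(√(62 - 50) + 99) = -(√(62 - 50) + 99)/2 = -(√12 + 99)/2 = -(2*√3 + 99)/2 = -(99 + 2*√3)/2 = -99/2 - √3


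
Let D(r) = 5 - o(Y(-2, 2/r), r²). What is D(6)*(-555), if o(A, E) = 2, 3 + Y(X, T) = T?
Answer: -1665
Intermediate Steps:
Y(X, T) = -3 + T
D(r) = 3 (D(r) = 5 - 1*2 = 5 - 2 = 3)
D(6)*(-555) = 3*(-555) = -1665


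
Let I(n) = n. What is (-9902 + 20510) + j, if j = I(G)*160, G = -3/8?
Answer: 10548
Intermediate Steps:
G = -3/8 (G = -3*⅛ = -3/8 ≈ -0.37500)
j = -60 (j = -3/8*160 = -60)
(-9902 + 20510) + j = (-9902 + 20510) - 60 = 10608 - 60 = 10548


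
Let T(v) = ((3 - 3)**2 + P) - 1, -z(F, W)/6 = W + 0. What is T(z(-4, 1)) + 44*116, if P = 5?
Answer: 5108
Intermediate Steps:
z(F, W) = -6*W (z(F, W) = -6*(W + 0) = -6*W)
T(v) = 4 (T(v) = ((3 - 3)**2 + 5) - 1 = (0**2 + 5) - 1 = (0 + 5) - 1 = 5 - 1 = 4)
T(z(-4, 1)) + 44*116 = 4 + 44*116 = 4 + 5104 = 5108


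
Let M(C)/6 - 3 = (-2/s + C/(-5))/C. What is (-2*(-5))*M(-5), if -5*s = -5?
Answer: 192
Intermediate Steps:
s = 1 (s = -⅕*(-5) = 1)
M(C) = 18 + 6*(-2 - C/5)/C (M(C) = 18 + 6*((-2/1 + C/(-5))/C) = 18 + 6*((-2*1 + C*(-⅕))/C) = 18 + 6*((-2 - C/5)/C) = 18 + 6*(-2 - C/5)/C)
(-2*(-5))*M(-5) = (-2*(-5))*(84/5 - 12/(-5)) = 10*(84/5 - 12*(-⅕)) = 10*(84/5 + 12/5) = 10*(96/5) = 192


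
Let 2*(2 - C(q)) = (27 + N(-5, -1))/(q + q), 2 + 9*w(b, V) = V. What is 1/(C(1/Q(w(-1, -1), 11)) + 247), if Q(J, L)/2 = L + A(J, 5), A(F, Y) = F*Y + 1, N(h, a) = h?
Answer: 3/406 ≈ 0.0073892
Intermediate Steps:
w(b, V) = -2/9 + V/9
A(F, Y) = 1 + F*Y
Q(J, L) = 2 + 2*L + 10*J (Q(J, L) = 2*(L + (1 + J*5)) = 2*(L + (1 + 5*J)) = 2*(1 + L + 5*J) = 2 + 2*L + 10*J)
C(q) = 2 - 11/(2*q) (C(q) = 2 - (27 - 5)/(2*(q + q)) = 2 - 11/(2*q))
1/(C(1/Q(w(-1, -1), 11)) + 247) = 1/((2 - (132 + 55*(-2/9 + (⅑)*(-1)))) + 247) = 1/((2 - (132 + 55*(-2/9 - ⅑))) + 247) = 1/((2 - 11/(2*(1/(2 + 22 + 10*(-⅓))))) + 247) = 1/((2 - 11/(2*(1/(2 + 22 - 10/3)))) + 247) = 1/((2 - 11/(2*(1/(62/3)))) + 247) = 1/((2 - 11/(2*3/62)) + 247) = 1/((2 - 11/2*62/3) + 247) = 1/((2 - 341/3) + 247) = 1/(-335/3 + 247) = 1/(406/3) = 3/406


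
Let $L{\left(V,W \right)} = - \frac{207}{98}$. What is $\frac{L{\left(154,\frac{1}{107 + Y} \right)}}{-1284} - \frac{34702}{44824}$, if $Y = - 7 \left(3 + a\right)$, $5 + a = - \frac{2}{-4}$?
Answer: $- \frac{181555979}{235012232} \approx -0.77254$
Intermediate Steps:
$a = - \frac{9}{2}$ ($a = -5 - \frac{2}{-4} = -5 - - \frac{1}{2} = -5 + \frac{1}{2} = - \frac{9}{2} \approx -4.5$)
$Y = \frac{21}{2}$ ($Y = - 7 \left(3 - \frac{9}{2}\right) = \left(-7\right) \left(- \frac{3}{2}\right) = \frac{21}{2} \approx 10.5$)
$L{\left(V,W \right)} = - \frac{207}{98}$ ($L{\left(V,W \right)} = \left(-207\right) \frac{1}{98} = - \frac{207}{98}$)
$\frac{L{\left(154,\frac{1}{107 + Y} \right)}}{-1284} - \frac{34702}{44824} = - \frac{207}{98 \left(-1284\right)} - \frac{34702}{44824} = \left(- \frac{207}{98}\right) \left(- \frac{1}{1284}\right) - \frac{17351}{22412} = \frac{69}{41944} - \frac{17351}{22412} = - \frac{181555979}{235012232}$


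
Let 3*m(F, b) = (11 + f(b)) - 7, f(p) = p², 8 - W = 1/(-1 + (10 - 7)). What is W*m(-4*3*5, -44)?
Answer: 4850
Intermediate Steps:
W = 15/2 (W = 8 - 1/(-1 + (10 - 7)) = 8 - 1/(-1 + 3) = 8 - 1/2 = 8 - 1*½ = 8 - ½ = 15/2 ≈ 7.5000)
m(F, b) = 4/3 + b²/3 (m(F, b) = ((11 + b²) - 7)/3 = (4 + b²)/3 = 4/3 + b²/3)
W*m(-4*3*5, -44) = 15*(4/3 + (⅓)*(-44)²)/2 = 15*(4/3 + (⅓)*1936)/2 = 15*(4/3 + 1936/3)/2 = (15/2)*(1940/3) = 4850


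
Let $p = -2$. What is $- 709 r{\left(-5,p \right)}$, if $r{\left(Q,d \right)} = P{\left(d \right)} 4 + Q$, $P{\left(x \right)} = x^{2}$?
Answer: $-7799$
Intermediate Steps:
$r{\left(Q,d \right)} = Q + 4 d^{2}$ ($r{\left(Q,d \right)} = d^{2} \cdot 4 + Q = 4 d^{2} + Q = Q + 4 d^{2}$)
$- 709 r{\left(-5,p \right)} = - 709 \left(-5 + 4 \left(-2\right)^{2}\right) = - 709 \left(-5 + 4 \cdot 4\right) = - 709 \left(-5 + 16\right) = \left(-709\right) 11 = -7799$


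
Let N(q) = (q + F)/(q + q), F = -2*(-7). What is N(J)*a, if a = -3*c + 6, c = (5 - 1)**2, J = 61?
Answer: -1575/61 ≈ -25.820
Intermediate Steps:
F = 14
c = 16 (c = 4**2 = 16)
N(q) = (14 + q)/(2*q) (N(q) = (q + 14)/(q + q) = (14 + q)/((2*q)) = (14 + q)*(1/(2*q)) = (14 + q)/(2*q))
a = -42 (a = -3*16 + 6 = -48 + 6 = -42)
N(J)*a = ((1/2)*(14 + 61)/61)*(-42) = ((1/2)*(1/61)*75)*(-42) = (75/122)*(-42) = -1575/61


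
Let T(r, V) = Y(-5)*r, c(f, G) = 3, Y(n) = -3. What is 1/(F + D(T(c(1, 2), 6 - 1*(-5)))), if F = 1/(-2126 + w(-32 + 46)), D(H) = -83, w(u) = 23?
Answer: -2103/174550 ≈ -0.012048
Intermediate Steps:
T(r, V) = -3*r
F = -1/2103 (F = 1/(-2126 + 23) = 1/(-2103) = -1/2103 ≈ -0.00047551)
1/(F + D(T(c(1, 2), 6 - 1*(-5)))) = 1/(-1/2103 - 83) = 1/(-174550/2103) = -2103/174550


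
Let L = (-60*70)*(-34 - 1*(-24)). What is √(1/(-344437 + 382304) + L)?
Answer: √60224206975867/37867 ≈ 204.94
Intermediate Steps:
L = 42000 (L = -4200*(-34 + 24) = -4200*(-10) = 42000)
√(1/(-344437 + 382304) + L) = √(1/(-344437 + 382304) + 42000) = √(1/37867 + 42000) = √(1590414001/37867) = √60224206975867/37867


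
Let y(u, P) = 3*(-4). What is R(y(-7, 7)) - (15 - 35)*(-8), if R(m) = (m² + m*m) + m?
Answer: 116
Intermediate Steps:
y(u, P) = -12
R(m) = m + 2*m² (R(m) = (m² + m²) + m = 2*m² + m = m + 2*m²)
R(y(-7, 7)) - (15 - 35)*(-8) = -12*(1 + 2*(-12)) - (15 - 35)*(-8) = -12*(1 - 24) - (-20)*(-8) = -12*(-23) - 1*160 = 276 - 160 = 116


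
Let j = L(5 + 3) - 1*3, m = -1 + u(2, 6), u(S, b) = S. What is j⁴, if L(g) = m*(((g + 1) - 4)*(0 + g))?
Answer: 1874161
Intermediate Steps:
m = 1 (m = -1 + 2 = 1)
L(g) = g*(-3 + g) (L(g) = 1*(((g + 1) - 4)*(0 + g)) = 1*(((1 + g) - 4)*g) = 1*((-3 + g)*g) = 1*(g*(-3 + g)) = g*(-3 + g))
j = 37 (j = (5 + 3)*(-3 + (5 + 3)) - 1*3 = 8*(-3 + 8) - 3 = 8*5 - 3 = 40 - 3 = 37)
j⁴ = 37⁴ = 1874161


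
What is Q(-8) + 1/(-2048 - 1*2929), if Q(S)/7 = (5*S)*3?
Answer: -4180681/4977 ≈ -840.00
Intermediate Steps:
Q(S) = 105*S (Q(S) = 7*((5*S)*3) = 7*(15*S) = 105*S)
Q(-8) + 1/(-2048 - 1*2929) = 105*(-8) + 1/(-2048 - 1*2929) = -840 + 1/(-2048 - 2929) = -840 + 1/(-4977) = -840 - 1/4977 = -4180681/4977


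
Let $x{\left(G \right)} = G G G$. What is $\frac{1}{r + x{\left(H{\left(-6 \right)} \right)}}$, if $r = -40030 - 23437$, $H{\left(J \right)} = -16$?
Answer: $- \frac{1}{67563} \approx -1.4801 \cdot 10^{-5}$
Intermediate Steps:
$r = -63467$
$x{\left(G \right)} = G^{3}$ ($x{\left(G \right)} = G^{2} G = G^{3}$)
$\frac{1}{r + x{\left(H{\left(-6 \right)} \right)}} = \frac{1}{-63467 + \left(-16\right)^{3}} = \frac{1}{-63467 - 4096} = \frac{1}{-67563} = - \frac{1}{67563}$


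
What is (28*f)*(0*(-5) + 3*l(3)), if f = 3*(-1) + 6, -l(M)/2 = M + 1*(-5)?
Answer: 1008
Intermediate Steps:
l(M) = 10 - 2*M (l(M) = -2*(M + 1*(-5)) = -2*(M - 5) = -2*(-5 + M) = 10 - 2*M)
f = 3 (f = -3 + 6 = 3)
(28*f)*(0*(-5) + 3*l(3)) = (28*3)*(0*(-5) + 3*(10 - 2*3)) = 84*(0 + 3*(10 - 6)) = 84*(0 + 3*4) = 84*(0 + 12) = 84*12 = 1008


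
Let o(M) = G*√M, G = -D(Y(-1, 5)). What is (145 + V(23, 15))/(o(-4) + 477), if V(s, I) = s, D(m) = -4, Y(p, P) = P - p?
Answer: 80136/227593 - 1344*I/227593 ≈ 0.3521 - 0.0059053*I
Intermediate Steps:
G = 4 (G = -1*(-4) = 4)
o(M) = 4*√M
(145 + V(23, 15))/(o(-4) + 477) = (145 + 23)/(4*√(-4) + 477) = 168/(4*(2*I) + 477) = 168/(8*I + 477) = 168/(477 + 8*I) = 168*((477 - 8*I)/227593) = 168*(477 - 8*I)/227593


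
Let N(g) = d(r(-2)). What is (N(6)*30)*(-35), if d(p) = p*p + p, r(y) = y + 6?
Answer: -21000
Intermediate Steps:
r(y) = 6 + y
d(p) = p + p**2 (d(p) = p**2 + p = p + p**2)
N(g) = 20 (N(g) = (6 - 2)*(1 + (6 - 2)) = 4*(1 + 4) = 4*5 = 20)
(N(6)*30)*(-35) = (20*30)*(-35) = 600*(-35) = -21000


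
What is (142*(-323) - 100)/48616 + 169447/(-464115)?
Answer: -14785672721/11281707420 ≈ -1.3106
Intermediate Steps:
(142*(-323) - 100)/48616 + 169447/(-464115) = (-45866 - 100)*(1/48616) + 169447*(-1/464115) = -45966*1/48616 - 169447/464115 = -22983/24308 - 169447/464115 = -14785672721/11281707420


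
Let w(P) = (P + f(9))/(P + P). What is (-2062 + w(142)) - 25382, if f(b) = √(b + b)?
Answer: -54887/2 + 3*√2/284 ≈ -27444.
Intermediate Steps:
f(b) = √2*√b (f(b) = √(2*b) = √2*√b)
w(P) = (P + 3*√2)/(2*P) (w(P) = (P + √2*√9)/(P + P) = (P + √2*3)/((2*P)) = (P + 3*√2)*(1/(2*P)) = (P + 3*√2)/(2*P))
(-2062 + w(142)) - 25382 = (-2062 + (½)*(142 + 3*√2)/142) - 25382 = (-2062 + (½)*(1/142)*(142 + 3*√2)) - 25382 = (-2062 + (½ + 3*√2/284)) - 25382 = (-4123/2 + 3*√2/284) - 25382 = -54887/2 + 3*√2/284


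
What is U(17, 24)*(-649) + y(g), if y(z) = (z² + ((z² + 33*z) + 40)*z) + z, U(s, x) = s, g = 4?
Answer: -10261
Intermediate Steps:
y(z) = z + z² + z*(40 + z² + 33*z) (y(z) = (z² + (40 + z² + 33*z)*z) + z = (z² + z*(40 + z² + 33*z)) + z = z + z² + z*(40 + z² + 33*z))
U(17, 24)*(-649) + y(g) = 17*(-649) + 4*(41 + 4² + 34*4) = -11033 + 4*(41 + 16 + 136) = -11033 + 4*193 = -11033 + 772 = -10261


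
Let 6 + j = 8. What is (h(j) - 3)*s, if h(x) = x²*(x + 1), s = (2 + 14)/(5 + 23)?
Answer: 36/7 ≈ 5.1429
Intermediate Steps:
j = 2 (j = -6 + 8 = 2)
s = 4/7 (s = 16/28 = 16*(1/28) = 4/7 ≈ 0.57143)
h(x) = x²*(1 + x)
(h(j) - 3)*s = (2²*(1 + 2) - 3)*(4/7) = (4*3 - 3)*(4/7) = (12 - 3)*(4/7) = 9*(4/7) = 36/7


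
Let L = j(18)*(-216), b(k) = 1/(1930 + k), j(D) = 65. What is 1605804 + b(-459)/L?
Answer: 33164413083359/20652840 ≈ 1.6058e+6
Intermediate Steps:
L = -14040 (L = 65*(-216) = -14040)
1605804 + b(-459)/L = 1605804 + 1/((1930 - 459)*(-14040)) = 1605804 - 1/14040/1471 = 1605804 + (1/1471)*(-1/14040) = 1605804 - 1/20652840 = 33164413083359/20652840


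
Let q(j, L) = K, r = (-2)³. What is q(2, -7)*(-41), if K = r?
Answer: 328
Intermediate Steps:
r = -8
K = -8
q(j, L) = -8
q(2, -7)*(-41) = -8*(-41) = 328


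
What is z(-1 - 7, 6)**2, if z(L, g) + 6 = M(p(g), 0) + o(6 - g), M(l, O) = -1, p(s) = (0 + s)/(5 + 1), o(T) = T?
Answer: 49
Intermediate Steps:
p(s) = s/6
z(L, g) = -1 - g (z(L, g) = -6 + (-1 + (6 - g)) = -6 + (5 - g) = -1 - g)
z(-1 - 7, 6)**2 = (-1 - 1*6)**2 = (-1 - 6)**2 = (-7)**2 = 49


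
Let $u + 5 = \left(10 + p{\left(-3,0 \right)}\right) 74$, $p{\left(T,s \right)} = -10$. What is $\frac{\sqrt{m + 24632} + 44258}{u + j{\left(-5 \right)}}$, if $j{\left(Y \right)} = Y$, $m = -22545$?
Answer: $- \frac{22129}{5} - \frac{\sqrt{2087}}{10} \approx -4430.4$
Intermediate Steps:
$u = -5$ ($u = -5 + \left(10 - 10\right) 74 = -5 + 0 \cdot 74 = -5 + 0 = -5$)
$\frac{\sqrt{m + 24632} + 44258}{u + j{\left(-5 \right)}} = \frac{\sqrt{-22545 + 24632} + 44258}{-5 - 5} = \frac{\sqrt{2087} + 44258}{-10} = \left(44258 + \sqrt{2087}\right) \left(- \frac{1}{10}\right) = - \frac{22129}{5} - \frac{\sqrt{2087}}{10}$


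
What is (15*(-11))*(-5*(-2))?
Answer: -1650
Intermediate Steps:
(15*(-11))*(-5*(-2)) = -165*10 = -1650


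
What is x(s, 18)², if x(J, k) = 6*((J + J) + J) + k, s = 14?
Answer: 72900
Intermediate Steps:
x(J, k) = k + 18*J (x(J, k) = 6*(2*J + J) + k = 6*(3*J) + k = 18*J + k = k + 18*J)
x(s, 18)² = (18 + 18*14)² = (18 + 252)² = 270² = 72900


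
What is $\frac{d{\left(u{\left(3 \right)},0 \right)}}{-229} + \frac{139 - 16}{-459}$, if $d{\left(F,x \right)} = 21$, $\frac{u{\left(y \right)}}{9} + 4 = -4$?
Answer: $- \frac{12602}{35037} \approx -0.35968$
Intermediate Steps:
$u{\left(y \right)} = -72$ ($u{\left(y \right)} = -36 + 9 \left(-4\right) = -36 - 36 = -72$)
$\frac{d{\left(u{\left(3 \right)},0 \right)}}{-229} + \frac{139 - 16}{-459} = \frac{21}{-229} + \frac{139 - 16}{-459} = 21 \left(- \frac{1}{229}\right) + 123 \left(- \frac{1}{459}\right) = - \frac{21}{229} - \frac{41}{153} = - \frac{12602}{35037}$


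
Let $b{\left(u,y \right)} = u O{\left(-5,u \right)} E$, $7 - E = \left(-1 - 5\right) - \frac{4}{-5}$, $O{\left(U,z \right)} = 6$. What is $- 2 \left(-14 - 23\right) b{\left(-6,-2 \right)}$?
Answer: $- \frac{162504}{5} \approx -32501.0$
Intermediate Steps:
$E = \frac{61}{5}$ ($E = 7 - \left(\left(-1 - 5\right) - \frac{4}{-5}\right) = 7 - \left(-6 - - \frac{4}{5}\right) = 7 - \left(-6 + \frac{4}{5}\right) = 7 - - \frac{26}{5} = 7 + \frac{26}{5} = \frac{61}{5} \approx 12.2$)
$b{\left(u,y \right)} = \frac{366 u}{5}$ ($b{\left(u,y \right)} = u 6 \cdot \frac{61}{5} = 6 u \frac{61}{5} = \frac{366 u}{5}$)
$- 2 \left(-14 - 23\right) b{\left(-6,-2 \right)} = - 2 \left(-14 - 23\right) \frac{366}{5} \left(-6\right) = - 2 \left(-14 - 23\right) \left(- \frac{2196}{5}\right) = \left(-2\right) \left(-37\right) \left(- \frac{2196}{5}\right) = 74 \left(- \frac{2196}{5}\right) = - \frac{162504}{5}$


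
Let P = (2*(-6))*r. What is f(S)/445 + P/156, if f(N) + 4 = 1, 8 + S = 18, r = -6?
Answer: 2631/5785 ≈ 0.45480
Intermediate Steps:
S = 10 (S = -8 + 18 = 10)
f(N) = -3 (f(N) = -4 + 1 = -3)
P = 72 (P = (2*(-6))*(-6) = -12*(-6) = 72)
f(S)/445 + P/156 = -3/445 + 72/156 = -3*1/445 + 72*(1/156) = -3/445 + 6/13 = 2631/5785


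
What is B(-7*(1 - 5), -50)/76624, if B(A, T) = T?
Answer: -25/38312 ≈ -0.00065254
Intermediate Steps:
B(-7*(1 - 5), -50)/76624 = -50/76624 = -50*1/76624 = -25/38312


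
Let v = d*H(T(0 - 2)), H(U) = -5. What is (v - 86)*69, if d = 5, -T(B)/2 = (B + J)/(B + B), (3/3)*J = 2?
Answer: -7659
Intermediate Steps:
J = 2
T(B) = -(2 + B)/B (T(B) = -2*(B + 2)/(B + B) = -2*(2 + B)/(2*B) = -2*(2 + B)*1/(2*B) = -(2 + B)/B)
v = -25 (v = 5*(-5) = -25)
(v - 86)*69 = (-25 - 86)*69 = -111*69 = -7659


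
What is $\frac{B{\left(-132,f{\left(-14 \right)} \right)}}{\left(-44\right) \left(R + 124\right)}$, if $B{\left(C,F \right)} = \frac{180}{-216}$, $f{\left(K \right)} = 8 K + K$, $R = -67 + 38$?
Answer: $\frac{1}{5016} \approx 0.00019936$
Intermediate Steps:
$R = -29$
$f{\left(K \right)} = 9 K$
$B{\left(C,F \right)} = - \frac{5}{6}$ ($B{\left(C,F \right)} = 180 \left(- \frac{1}{216}\right) = - \frac{5}{6}$)
$\frac{B{\left(-132,f{\left(-14 \right)} \right)}}{\left(-44\right) \left(R + 124\right)} = - \frac{5}{6 \left(- 44 \left(-29 + 124\right)\right)} = - \frac{5}{6 \left(\left(-44\right) 95\right)} = - \frac{5}{6 \left(-4180\right)} = \left(- \frac{5}{6}\right) \left(- \frac{1}{4180}\right) = \frac{1}{5016}$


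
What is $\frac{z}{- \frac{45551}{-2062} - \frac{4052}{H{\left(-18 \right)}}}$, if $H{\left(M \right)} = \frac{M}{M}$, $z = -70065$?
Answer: $\frac{16052670}{923297} \approx 17.386$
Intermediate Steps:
$H{\left(M \right)} = 1$
$\frac{z}{- \frac{45551}{-2062} - \frac{4052}{H{\left(-18 \right)}}} = - \frac{70065}{- \frac{45551}{-2062} - \frac{4052}{1}} = - \frac{70065}{\left(-45551\right) \left(- \frac{1}{2062}\right) - 4052} = - \frac{70065}{\frac{45551}{2062} - 4052} = - \frac{70065}{- \frac{8309673}{2062}} = \left(-70065\right) \left(- \frac{2062}{8309673}\right) = \frac{16052670}{923297}$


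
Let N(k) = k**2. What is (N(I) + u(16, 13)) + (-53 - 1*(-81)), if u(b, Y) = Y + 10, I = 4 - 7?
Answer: 60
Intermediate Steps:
I = -3
u(b, Y) = 10 + Y
(N(I) + u(16, 13)) + (-53 - 1*(-81)) = ((-3)**2 + (10 + 13)) + (-53 - 1*(-81)) = (9 + 23) + (-53 + 81) = 32 + 28 = 60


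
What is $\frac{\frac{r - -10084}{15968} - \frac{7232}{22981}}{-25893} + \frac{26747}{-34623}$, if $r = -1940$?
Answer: $- \frac{1764894072171193}{2284567644079098} \approx -0.77253$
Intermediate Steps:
$\frac{\frac{r - -10084}{15968} - \frac{7232}{22981}}{-25893} + \frac{26747}{-34623} = \frac{\frac{-1940 - -10084}{15968} - \frac{7232}{22981}}{-25893} + \frac{26747}{-34623} = \left(\left(-1940 + 10084\right) \frac{1}{15968} - \frac{7232}{22981}\right) \left(- \frac{1}{25893}\right) + 26747 \left(- \frac{1}{34623}\right) = \left(8144 \cdot \frac{1}{15968} - \frac{7232}{22981}\right) \left(- \frac{1}{25893}\right) - \frac{26747}{34623} = \left(\frac{509}{998} - \frac{7232}{22981}\right) \left(- \frac{1}{25893}\right) - \frac{26747}{34623} = \frac{4479793}{22935038} \left(- \frac{1}{25893}\right) - \frac{26747}{34623} = - \frac{4479793}{593856938934} - \frac{26747}{34623} = - \frac{1764894072171193}{2284567644079098}$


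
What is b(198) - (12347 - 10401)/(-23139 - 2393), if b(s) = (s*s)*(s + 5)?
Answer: 101597088565/12766 ≈ 7.9584e+6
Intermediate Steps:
b(s) = s²*(5 + s)
b(198) - (12347 - 10401)/(-23139 - 2393) = 198²*(5 + 198) - (12347 - 10401)/(-23139 - 2393) = 39204*203 - 1946/(-25532) = 7958412 - 1946*(-1)/25532 = 7958412 - 1*(-973/12766) = 7958412 + 973/12766 = 101597088565/12766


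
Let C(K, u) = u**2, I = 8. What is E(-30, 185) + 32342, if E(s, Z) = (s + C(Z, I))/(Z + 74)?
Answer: 8376612/259 ≈ 32342.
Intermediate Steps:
E(s, Z) = (64 + s)/(74 + Z) (E(s, Z) = (s + 8**2)/(Z + 74) = (s + 64)/(74 + Z) = (64 + s)/(74 + Z))
E(-30, 185) + 32342 = (64 - 30)/(74 + 185) + 32342 = 34/259 + 32342 = 8376612/259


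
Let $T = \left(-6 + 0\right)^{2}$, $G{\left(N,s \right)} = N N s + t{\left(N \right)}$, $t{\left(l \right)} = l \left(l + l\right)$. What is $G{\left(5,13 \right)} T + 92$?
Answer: $13592$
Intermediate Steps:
$t{\left(l \right)} = 2 l^{2}$ ($t{\left(l \right)} = l 2 l = 2 l^{2}$)
$G{\left(N,s \right)} = 2 N^{2} + s N^{2}$ ($G{\left(N,s \right)} = N N s + 2 N^{2} = N^{2} s + 2 N^{2} = s N^{2} + 2 N^{2} = 2 N^{2} + s N^{2}$)
$T = 36$ ($T = \left(-6\right)^{2} = 36$)
$G{\left(5,13 \right)} T + 92 = 5^{2} \left(2 + 13\right) 36 + 92 = 25 \cdot 15 \cdot 36 + 92 = 375 \cdot 36 + 92 = 13500 + 92 = 13592$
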